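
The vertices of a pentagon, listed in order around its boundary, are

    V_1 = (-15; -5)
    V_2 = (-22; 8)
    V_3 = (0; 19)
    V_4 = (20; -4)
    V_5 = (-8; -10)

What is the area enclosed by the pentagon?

Cross-terms: -230, -418, -380, -232, -110  ⇒  Σ = -1370
Area = |Σ|/2 = 685.

685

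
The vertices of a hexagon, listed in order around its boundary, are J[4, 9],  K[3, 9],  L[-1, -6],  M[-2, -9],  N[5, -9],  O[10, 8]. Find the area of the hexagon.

124

Σ = (9) + (-9) + (-3) + (63) + (130) + (58) = 248
Area = |Σ|/2 = 124.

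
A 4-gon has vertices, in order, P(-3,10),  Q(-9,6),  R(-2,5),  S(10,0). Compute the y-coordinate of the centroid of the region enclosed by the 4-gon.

Apply the shoelace (surveyor's) formula. First the cross-terms c_i = x_i·y_{i+1} − x_{i+1}·y_i:
  72, -33, -50, 100  ⇒  2A = 89, A = 44.5.
Then Σ (y_i + y_{i+1})·c_i = 1539, so ȳ = 1539 / (6·44.5) = 513/89.

513/89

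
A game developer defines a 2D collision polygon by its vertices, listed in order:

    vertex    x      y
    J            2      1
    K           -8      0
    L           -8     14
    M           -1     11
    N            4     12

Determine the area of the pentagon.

127

Σ = (8) + (-112) + (-74) + (-56) + (-20) = -254
Area = |Σ|/2 = 127.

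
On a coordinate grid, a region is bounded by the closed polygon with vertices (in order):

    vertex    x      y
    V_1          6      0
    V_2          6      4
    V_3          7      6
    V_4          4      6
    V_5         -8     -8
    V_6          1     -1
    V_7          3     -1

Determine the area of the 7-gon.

V_1→V_2: (6)(4) − (6)(0) = 24
V_2→V_3: (6)(6) − (7)(4) = 8
V_3→V_4: (7)(6) − (4)(6) = 18
V_4→V_5: (4)(-8) − (-8)(6) = 16
V_5→V_6: (-8)(-1) − (1)(-8) = 16
V_6→V_7: (1)(-1) − (3)(-1) = 2
V_7→V_1: (3)(0) − (6)(-1) = 6
Σ = 90
Area = |Σ|/2 = 45.

45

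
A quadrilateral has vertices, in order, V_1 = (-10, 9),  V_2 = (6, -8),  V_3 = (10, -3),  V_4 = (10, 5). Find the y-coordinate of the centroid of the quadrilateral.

Apply the shoelace formula. First the cross-terms c_i = x_i·y_{i+1} − x_{i+1}·y_i:
  26, 62, 80, 140  ⇒  2A = 308, A = 154.
Then Σ (y_i + y_{i+1})·c_i = 1464, so ȳ = 1464 / (6·154) = 122/77.

122/77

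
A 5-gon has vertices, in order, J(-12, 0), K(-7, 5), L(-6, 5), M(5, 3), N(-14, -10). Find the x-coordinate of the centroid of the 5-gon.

Apply the shoelace formula. First the cross-terms c_i = x_i·y_{i+1} − x_{i+1}·y_i:
  -60, -5, -43, -8, -120  ⇒  2A = -236, A = -118.
Then Σ (x_i + x_{i+1})·c_i = 4440, so x̄ = 4440 / (6·(-118)) = -370/59.

-370/59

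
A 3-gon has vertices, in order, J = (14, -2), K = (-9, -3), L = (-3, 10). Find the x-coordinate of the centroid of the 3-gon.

Apply the shoelace formula. First the cross-terms c_i = x_i·y_{i+1} − x_{i+1}·y_i:
  -60, -99, -134  ⇒  2A = -293, A = -146.5.
Then Σ (x_i + x_{i+1})·c_i = -586, so x̄ = -586 / (6·(-146.5)) = 2/3.

2/3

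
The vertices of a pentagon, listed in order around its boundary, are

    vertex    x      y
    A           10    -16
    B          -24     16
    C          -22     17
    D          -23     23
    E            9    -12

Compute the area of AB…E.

Apply Gauss's area formula: 2A = Σ (x_i·y_{i+1} − x_{i+1}·y_i), indices taken mod 5.
A→B: (10)(16) − (-24)(-16) = -224
B→C: (-24)(17) − (-22)(16) = -56
C→D: (-22)(23) − (-23)(17) = -115
D→E: (-23)(-12) − (9)(23) = 69
E→A: (9)(-16) − (10)(-12) = -24
Σ = -350
Area = |Σ|/2 = 175.

175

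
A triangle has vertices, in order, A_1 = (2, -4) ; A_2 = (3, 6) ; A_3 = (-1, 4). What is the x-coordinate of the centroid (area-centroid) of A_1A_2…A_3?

4/3

Apply the surveyor's formula. First the cross-terms c_i = x_i·y_{i+1} − x_{i+1}·y_i:
  24, 18, -4  ⇒  2A = 38, A = 19.
Then Σ (x_i + x_{i+1})·c_i = 152, so x̄ = 152 / (6·19) = 4/3.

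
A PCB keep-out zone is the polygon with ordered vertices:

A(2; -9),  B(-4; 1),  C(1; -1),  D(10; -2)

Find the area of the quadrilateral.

Apply Gauss's area formula: 2A = Σ (x_i·y_{i+1} − x_{i+1}·y_i), indices taken mod 4.
Σ = (-34) + (3) + (8) + (-86) = -109
Area = |Σ|/2 = 54.5.

54.5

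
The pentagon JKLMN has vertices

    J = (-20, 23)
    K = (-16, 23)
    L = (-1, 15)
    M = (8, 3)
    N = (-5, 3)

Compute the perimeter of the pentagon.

74

|JK| = √((4)² + (0)²) = √16 = 4
|KL| = √((15)² + (-8)²) = √289 = 17
|LM| = √((9)² + (-12)²) = √225 = 15
|MN| = √((-13)² + (0)²) = √169 = 13
|NJ| = √((-15)² + (20)²) = √625 = 25
Perimeter = 4 + 17 + 15 + 13 + 25 = 74.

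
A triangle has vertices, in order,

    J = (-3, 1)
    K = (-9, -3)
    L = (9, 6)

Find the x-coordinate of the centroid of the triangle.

Apply the shoelace formula. First the cross-terms c_i = x_i·y_{i+1} − x_{i+1}·y_i:
  18, -27, 27  ⇒  2A = 18, A = 9.
Then Σ (x_i + x_{i+1})·c_i = -54, so x̄ = -54 / (6·9) = -1.

-1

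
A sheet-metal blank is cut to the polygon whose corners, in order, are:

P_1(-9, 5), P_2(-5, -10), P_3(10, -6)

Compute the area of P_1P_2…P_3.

120.5

Σ = (115) + (130) + (-4) = 241
Area = |Σ|/2 = 120.5.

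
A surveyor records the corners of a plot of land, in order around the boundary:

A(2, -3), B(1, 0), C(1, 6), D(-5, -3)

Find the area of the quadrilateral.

Σ = (3) + (6) + (27) + (21) = 57
Area = |Σ|/2 = 28.5.

28.5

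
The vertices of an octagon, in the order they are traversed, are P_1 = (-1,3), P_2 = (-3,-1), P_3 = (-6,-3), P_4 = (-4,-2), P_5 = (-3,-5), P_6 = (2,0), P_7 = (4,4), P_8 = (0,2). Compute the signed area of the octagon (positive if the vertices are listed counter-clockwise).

27.5

Σ = (10) + (3) + (0) + (14) + (10) + (8) + (8) + (2) = 55
Signed area = Σ/2 = 27.5 (positive ⇒ counter-clockwise traversal).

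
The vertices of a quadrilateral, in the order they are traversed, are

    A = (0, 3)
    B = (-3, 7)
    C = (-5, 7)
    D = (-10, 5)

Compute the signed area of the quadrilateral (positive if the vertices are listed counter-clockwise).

Σ = (9) + (14) + (45) + (-30) = 38
Signed area = Σ/2 = 19 (positive ⇒ counter-clockwise traversal).

19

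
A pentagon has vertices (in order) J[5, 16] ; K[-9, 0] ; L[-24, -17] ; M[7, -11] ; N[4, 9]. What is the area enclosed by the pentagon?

Apply the shoelace (surveyor's) formula: 2A = Σ (x_i·y_{i+1} − x_{i+1}·y_i), indices taken mod 5.
Σ = (144) + (153) + (383) + (107) + (19) = 806
Area = |Σ|/2 = 403.

403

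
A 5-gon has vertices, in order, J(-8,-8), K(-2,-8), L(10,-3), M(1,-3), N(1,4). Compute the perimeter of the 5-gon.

50

|JK| = √((6)² + (0)²) = √36 = 6
|KL| = √((12)² + (5)²) = √169 = 13
|LM| = √((-9)² + (0)²) = √81 = 9
|MN| = √((0)² + (7)²) = √49 = 7
|NJ| = √((-9)² + (-12)²) = √225 = 15
Perimeter = 6 + 13 + 9 + 7 + 15 = 50.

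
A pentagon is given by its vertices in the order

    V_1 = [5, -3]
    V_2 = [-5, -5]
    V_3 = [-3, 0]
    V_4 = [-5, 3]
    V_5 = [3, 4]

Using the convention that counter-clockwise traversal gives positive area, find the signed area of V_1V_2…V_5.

-61

Apply the shoelace (surveyor's) formula: 2A = Σ (x_i·y_{i+1} − x_{i+1}·y_i), indices taken mod 5.
Cross-terms: -40, -15, -9, -29, -29  ⇒  Σ = -122
Signed area = Σ/2 = -61 (negative ⇒ clockwise traversal).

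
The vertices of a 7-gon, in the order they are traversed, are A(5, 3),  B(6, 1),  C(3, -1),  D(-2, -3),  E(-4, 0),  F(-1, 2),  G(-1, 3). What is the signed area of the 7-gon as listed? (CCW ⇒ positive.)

-36

A→B: (5)(1) − (6)(3) = -13
B→C: (6)(-1) − (3)(1) = -9
C→D: (3)(-3) − (-2)(-1) = -11
D→E: (-2)(0) − (-4)(-3) = -12
E→F: (-4)(2) − (-1)(0) = -8
F→G: (-1)(3) − (-1)(2) = -1
G→A: (-1)(3) − (5)(3) = -18
Σ = -72
Signed area = Σ/2 = -36 (negative ⇒ clockwise traversal).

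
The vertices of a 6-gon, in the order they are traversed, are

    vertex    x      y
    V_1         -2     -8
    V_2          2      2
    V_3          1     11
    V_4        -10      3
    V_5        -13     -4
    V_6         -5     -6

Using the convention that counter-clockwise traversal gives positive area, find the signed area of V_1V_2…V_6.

155

Apply Gauss's area formula: 2A = Σ (x_i·y_{i+1} − x_{i+1}·y_i), indices taken mod 6.
Σ = (12) + (20) + (113) + (79) + (58) + (28) = 310
Signed area = Σ/2 = 155 (positive ⇒ counter-clockwise traversal).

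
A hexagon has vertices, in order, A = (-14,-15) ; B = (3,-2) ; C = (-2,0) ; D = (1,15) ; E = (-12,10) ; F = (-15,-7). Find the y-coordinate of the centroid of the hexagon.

65/118

Apply the shoelace (surveyor's) formula. First the cross-terms c_i = x_i·y_{i+1} − x_{i+1}·y_i:
  73, -4, -30, 190, 234, 127  ⇒  2A = 590, A = 295.
Then Σ (y_i + y_{i+1})·c_i = 975, so ȳ = 975 / (6·295) = 65/118.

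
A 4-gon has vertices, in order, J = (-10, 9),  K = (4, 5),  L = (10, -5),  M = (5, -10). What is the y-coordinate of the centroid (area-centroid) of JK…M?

Apply Gauss's area formula. First the cross-terms c_i = x_i·y_{i+1} − x_{i+1}·y_i:
  -86, -70, -75, -55  ⇒  2A = -286, A = -143.
Then Σ (y_i + y_{i+1})·c_i = -24, so ȳ = -24 / (6·(-143)) = 4/143.

4/143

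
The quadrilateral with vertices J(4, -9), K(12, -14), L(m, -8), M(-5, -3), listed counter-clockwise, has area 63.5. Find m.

Write out the shoelace sum; only the two edges meeting at L involve m:
2·Area = [(12·(-8) − m·(-14)) + (m·(-3) − (-5)·(-8))] + 109
       = 11·m + -27 = 127
⇒ m = 14.

14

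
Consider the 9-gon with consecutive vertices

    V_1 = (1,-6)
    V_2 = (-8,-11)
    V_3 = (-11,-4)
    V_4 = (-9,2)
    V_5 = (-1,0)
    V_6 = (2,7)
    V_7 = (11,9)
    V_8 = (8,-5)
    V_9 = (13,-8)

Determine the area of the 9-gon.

Σ = (-59) + (-89) + (-58) + (2) + (-7) + (-59) + (-127) + (1) + (-70) = -466
Area = |Σ|/2 = 233.

233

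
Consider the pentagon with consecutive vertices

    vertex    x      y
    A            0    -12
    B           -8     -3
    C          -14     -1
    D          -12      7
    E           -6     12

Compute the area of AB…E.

135

Apply the shoelace (surveyor's) formula: 2A = Σ (x_i·y_{i+1} − x_{i+1}·y_i), indices taken mod 5.
A→B: (0)(-3) − (-8)(-12) = -96
B→C: (-8)(-1) − (-14)(-3) = -34
C→D: (-14)(7) − (-12)(-1) = -110
D→E: (-12)(12) − (-6)(7) = -102
E→A: (-6)(-12) − (0)(12) = 72
Σ = -270
Area = |Σ|/2 = 135.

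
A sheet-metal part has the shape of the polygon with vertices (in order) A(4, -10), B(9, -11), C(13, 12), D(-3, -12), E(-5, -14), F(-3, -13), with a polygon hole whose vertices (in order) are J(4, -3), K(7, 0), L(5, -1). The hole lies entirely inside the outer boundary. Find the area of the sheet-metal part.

Outer boundary:
Apply the shoelace formula: 2A = Σ (x_i·y_{i+1} − x_{i+1}·y_i), indices taken mod 6.
Cross-terms: 46, 251, -120, -18, 23, 82  ⇒  Σ = 264
Area = |Σ|/2 = 132.
Hole:
Cross-terms: 21, -7, -11  ⇒  Σ = 3
Area = |Σ|/2 = 1.5.
Net area = 132 − 1.5 = 130.5.

130.5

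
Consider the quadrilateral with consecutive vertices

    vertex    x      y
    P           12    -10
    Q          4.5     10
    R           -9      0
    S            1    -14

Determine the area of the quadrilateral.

Apply the shoelace (surveyor's) formula: 2A = Σ (x_i·y_{i+1} − x_{i+1}·y_i), indices taken mod 4.
Σ = (165) + (90) + (126) + (158) = 539
Area = |Σ|/2 = 269.5.

269.5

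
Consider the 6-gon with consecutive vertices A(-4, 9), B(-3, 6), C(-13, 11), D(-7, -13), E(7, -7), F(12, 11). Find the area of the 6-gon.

373.5

Σ = (3) + (45) + (246) + (140) + (161) + (152) = 747
Area = |Σ|/2 = 373.5.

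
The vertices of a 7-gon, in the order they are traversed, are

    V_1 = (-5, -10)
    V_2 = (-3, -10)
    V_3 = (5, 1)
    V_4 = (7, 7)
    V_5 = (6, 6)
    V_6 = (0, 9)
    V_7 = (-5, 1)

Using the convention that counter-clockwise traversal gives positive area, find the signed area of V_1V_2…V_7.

124.5

Apply Gauss's area formula: 2A = Σ (x_i·y_{i+1} − x_{i+1}·y_i), indices taken mod 7.
Cross-terms: 20, 47, 28, 0, 54, 45, 55  ⇒  Σ = 249
Signed area = Σ/2 = 124.5 (positive ⇒ counter-clockwise traversal).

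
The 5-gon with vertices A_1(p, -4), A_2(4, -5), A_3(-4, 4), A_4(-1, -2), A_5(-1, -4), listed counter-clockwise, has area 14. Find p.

Write out the shoelace sum; only the two edges meeting at A_1 involve p:
2·Area = [((-1)·(-4) − p·(-4)) + (p·(-5) − 4·(-4))] + 10
       = -1·p + 30 = 28
⇒ p = 2.

2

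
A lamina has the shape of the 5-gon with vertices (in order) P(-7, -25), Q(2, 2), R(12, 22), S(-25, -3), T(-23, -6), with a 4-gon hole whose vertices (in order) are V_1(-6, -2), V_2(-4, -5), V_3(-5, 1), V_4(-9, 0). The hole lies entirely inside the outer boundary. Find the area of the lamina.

Outer boundary:
Σ = (36) + (20) + (514) + (81) + (533) = 1184
Area = |Σ|/2 = 592.
Hole:
Apply the shoelace formula: 2A = Σ (x_i·y_{i+1} − x_{i+1}·y_i), indices taken mod 4.
Σ = (22) + (-29) + (9) + (18) = 20
Area = |Σ|/2 = 10.
Net area = 592 − 10 = 582.

582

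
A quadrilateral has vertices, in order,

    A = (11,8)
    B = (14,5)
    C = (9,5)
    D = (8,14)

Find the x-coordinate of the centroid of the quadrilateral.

61/6

Apply Gauss's area formula. First the cross-terms c_i = x_i·y_{i+1} − x_{i+1}·y_i:
  -57, 25, 86, -90  ⇒  2A = -36, A = -18.
Then Σ (x_i + x_{i+1})·c_i = -1098, so x̄ = -1098 / (6·(-18)) = 61/6.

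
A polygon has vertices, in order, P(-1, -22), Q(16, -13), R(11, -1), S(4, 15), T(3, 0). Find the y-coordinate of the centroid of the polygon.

Apply Gauss's area formula. First the cross-terms c_i = x_i·y_{i+1} − x_{i+1}·y_i:
  365, 127, 169, -45, -66  ⇒  2A = 550, A = 275.
Then Σ (y_i + y_{i+1})·c_i = -11410, so ȳ = -11410 / (6·275) = -1141/165.

-1141/165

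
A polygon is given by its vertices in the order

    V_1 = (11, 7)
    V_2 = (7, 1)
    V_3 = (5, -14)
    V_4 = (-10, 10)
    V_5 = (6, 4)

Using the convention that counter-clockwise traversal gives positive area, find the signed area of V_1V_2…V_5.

Apply the surveyor's formula: 2A = Σ (x_i·y_{i+1} − x_{i+1}·y_i), indices taken mod 5.
Cross-terms: -38, -103, -90, -100, -2  ⇒  Σ = -333
Signed area = Σ/2 = -166.5 (negative ⇒ clockwise traversal).

-166.5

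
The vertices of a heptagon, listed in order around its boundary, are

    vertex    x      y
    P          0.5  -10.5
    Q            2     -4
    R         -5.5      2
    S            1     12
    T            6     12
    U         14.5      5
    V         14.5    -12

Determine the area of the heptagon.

Σ = (19) + (-18) + (-68) + (-60) + (-144) + (-246.5) + (-146.25) = -663.75
Area = |Σ|/2 = 331.875.

331.875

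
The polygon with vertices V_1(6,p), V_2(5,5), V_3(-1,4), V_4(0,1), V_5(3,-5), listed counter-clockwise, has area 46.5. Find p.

-6

The doubled signed area Σ (x_i y_{i+1} − x_{i+1} y_i) is linear in p.
With p=0 it equals 81; the coefficient of p is -2 (from the two edges through V_1).
So -2·p + 81 = 2·46.5 = 93 ⇒ p = -6.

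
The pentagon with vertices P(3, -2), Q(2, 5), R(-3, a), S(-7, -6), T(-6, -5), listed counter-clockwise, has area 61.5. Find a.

5

The doubled signed area Σ (x_i y_{i+1} − x_{i+1} y_i) is linear in a.
With a=0 it equals 78; the coefficient of a is 9 (from the two edges through R).
So 9·a + 78 = 2·61.5 = 123 ⇒ a = 5.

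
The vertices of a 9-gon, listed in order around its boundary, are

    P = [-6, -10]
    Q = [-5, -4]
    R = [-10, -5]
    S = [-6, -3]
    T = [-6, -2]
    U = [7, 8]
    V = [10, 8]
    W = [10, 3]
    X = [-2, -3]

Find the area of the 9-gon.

88.5

P→Q: (-6)(-4) − (-5)(-10) = -26
Q→R: (-5)(-5) − (-10)(-4) = -15
R→S: (-10)(-3) − (-6)(-5) = 0
S→T: (-6)(-2) − (-6)(-3) = -6
T→U: (-6)(8) − (7)(-2) = -34
U→V: (7)(8) − (10)(8) = -24
V→W: (10)(3) − (10)(8) = -50
W→X: (10)(-3) − (-2)(3) = -24
X→P: (-2)(-10) − (-6)(-3) = 2
Σ = -177
Area = |Σ|/2 = 88.5.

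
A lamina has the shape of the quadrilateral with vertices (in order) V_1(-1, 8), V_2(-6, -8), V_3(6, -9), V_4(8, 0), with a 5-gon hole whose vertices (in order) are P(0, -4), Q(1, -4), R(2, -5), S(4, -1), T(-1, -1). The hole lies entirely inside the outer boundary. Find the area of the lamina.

135

Outer boundary:
Σ = (56) + (102) + (72) + (64) = 294
Area = |Σ|/2 = 147.
Hole:
Σ = (4) + (3) + (18) + (-5) + (4) = 24
Area = |Σ|/2 = 12.
Net area = 147 − 12 = 135.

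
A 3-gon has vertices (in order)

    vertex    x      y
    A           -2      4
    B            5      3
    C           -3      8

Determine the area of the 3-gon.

13.5

Σ = (-26) + (49) + (4) = 27
Area = |Σ|/2 = 13.5.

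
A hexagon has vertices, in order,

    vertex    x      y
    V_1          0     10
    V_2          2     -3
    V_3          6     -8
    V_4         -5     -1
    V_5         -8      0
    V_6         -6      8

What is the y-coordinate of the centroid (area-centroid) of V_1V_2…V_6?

111/49

Apply Gauss's area formula. First the cross-terms c_i = x_i·y_{i+1} − x_{i+1}·y_i:
  -20, 2, -46, -8, -64, -60  ⇒  2A = -196, A = -98.
Then Σ (y_i + y_{i+1})·c_i = -1332, so ȳ = -1332 / (6·(-98)) = 111/49.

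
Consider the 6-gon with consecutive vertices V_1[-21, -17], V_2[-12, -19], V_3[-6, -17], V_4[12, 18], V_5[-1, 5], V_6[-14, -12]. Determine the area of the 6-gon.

263.5

Apply the surveyor's formula: 2A = Σ (x_i·y_{i+1} − x_{i+1}·y_i), indices taken mod 6.
Σ = (195) + (90) + (96) + (78) + (82) + (-14) = 527
Area = |Σ|/2 = 263.5.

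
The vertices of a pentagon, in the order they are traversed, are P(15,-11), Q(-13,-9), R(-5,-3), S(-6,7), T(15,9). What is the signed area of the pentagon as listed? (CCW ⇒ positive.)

-398

Apply the surveyor's formula: 2A = Σ (x_i·y_{i+1} − x_{i+1}·y_i), indices taken mod 5.
P→Q: (15)(-9) − (-13)(-11) = -278
Q→R: (-13)(-3) − (-5)(-9) = -6
R→S: (-5)(7) − (-6)(-3) = -53
S→T: (-6)(9) − (15)(7) = -159
T→P: (15)(-11) − (15)(9) = -300
Σ = -796
Signed area = Σ/2 = -398 (negative ⇒ clockwise traversal).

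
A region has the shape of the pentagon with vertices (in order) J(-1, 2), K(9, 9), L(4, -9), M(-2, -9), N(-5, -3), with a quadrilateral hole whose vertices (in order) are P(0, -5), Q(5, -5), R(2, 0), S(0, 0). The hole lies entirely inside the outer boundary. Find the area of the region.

Outer boundary:
Apply the surveyor's formula: 2A = Σ (x_i·y_{i+1} − x_{i+1}·y_i), indices taken mod 5.
Cross-terms: -27, -117, -54, -39, -13  ⇒  Σ = -250
Area = |Σ|/2 = 125.
Hole:
Cross-terms: 25, 10, 0, 0  ⇒  Σ = 35
Area = |Σ|/2 = 17.5.
Net area = 125 − 17.5 = 107.5.

107.5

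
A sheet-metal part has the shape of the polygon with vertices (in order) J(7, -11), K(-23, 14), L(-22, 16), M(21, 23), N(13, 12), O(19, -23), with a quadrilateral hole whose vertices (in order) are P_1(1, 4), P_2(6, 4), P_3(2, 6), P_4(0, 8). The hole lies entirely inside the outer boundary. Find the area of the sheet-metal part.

831.5

Outer boundary:
Cross-terms: -155, -60, -842, -47, -527, -48  ⇒  Σ = -1679
Area = |Σ|/2 = 839.5.
Hole:
Apply the surveyor's formula: 2A = Σ (x_i·y_{i+1} − x_{i+1}·y_i), indices taken mod 4.
Σ = (-20) + (28) + (16) + (-8) = 16
Area = |Σ|/2 = 8.
Net area = 839.5 − 8 = 831.5.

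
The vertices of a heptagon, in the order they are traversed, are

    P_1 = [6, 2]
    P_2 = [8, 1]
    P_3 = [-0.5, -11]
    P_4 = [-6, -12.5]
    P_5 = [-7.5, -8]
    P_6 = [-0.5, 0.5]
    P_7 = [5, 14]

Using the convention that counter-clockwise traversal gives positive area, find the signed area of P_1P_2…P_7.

-147.125

Apply the shoelace formula: 2A = Σ (x_i·y_{i+1} − x_{i+1}·y_i), indices taken mod 7.
Σ = (-10) + (-87.5) + (-59.75) + (-45.75) + (-7.75) + (-9.5) + (-74) = -294.25
Signed area = Σ/2 = -147.125 (negative ⇒ clockwise traversal).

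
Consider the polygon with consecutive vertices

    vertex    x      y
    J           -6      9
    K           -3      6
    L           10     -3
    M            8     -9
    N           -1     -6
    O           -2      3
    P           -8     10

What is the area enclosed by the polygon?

J→K: (-6)(6) − (-3)(9) = -9
K→L: (-3)(-3) − (10)(6) = -51
L→M: (10)(-9) − (8)(-3) = -66
M→N: (8)(-6) − (-1)(-9) = -57
N→O: (-1)(3) − (-2)(-6) = -15
O→P: (-2)(10) − (-8)(3) = 4
P→J: (-8)(9) − (-6)(10) = -12
Σ = -206
Area = |Σ|/2 = 103.

103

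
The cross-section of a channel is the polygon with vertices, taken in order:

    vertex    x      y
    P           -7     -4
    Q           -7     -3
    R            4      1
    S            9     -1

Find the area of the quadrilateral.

Apply the shoelace formula: 2A = Σ (x_i·y_{i+1} − x_{i+1}·y_i), indices taken mod 4.
P→Q: (-7)(-3) − (-7)(-4) = -7
Q→R: (-7)(1) − (4)(-3) = 5
R→S: (4)(-1) − (9)(1) = -13
S→P: (9)(-4) − (-7)(-1) = -43
Σ = -58
Area = |Σ|/2 = 29.

29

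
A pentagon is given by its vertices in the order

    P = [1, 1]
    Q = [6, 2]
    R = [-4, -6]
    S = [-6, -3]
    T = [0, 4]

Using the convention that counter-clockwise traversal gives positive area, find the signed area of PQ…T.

Σ = (-4) + (-28) + (-24) + (-24) + (-4) = -84
Signed area = Σ/2 = -42 (negative ⇒ clockwise traversal).

-42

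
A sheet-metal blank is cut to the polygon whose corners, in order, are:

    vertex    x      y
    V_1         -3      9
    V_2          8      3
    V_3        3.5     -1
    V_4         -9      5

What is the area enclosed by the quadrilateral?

78.5

Apply the surveyor's formula: 2A = Σ (x_i·y_{i+1} − x_{i+1}·y_i), indices taken mod 4.
Σ = (-81) + (-18.5) + (8.5) + (-66) = -157
Area = |Σ|/2 = 78.5.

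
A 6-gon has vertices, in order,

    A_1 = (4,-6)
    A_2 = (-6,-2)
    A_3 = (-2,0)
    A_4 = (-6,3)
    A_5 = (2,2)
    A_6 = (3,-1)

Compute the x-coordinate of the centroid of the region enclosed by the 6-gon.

Apply the shoelace formula. First the cross-terms c_i = x_i·y_{i+1} − x_{i+1}·y_i:
  -44, -4, -6, -18, -8, -14  ⇒  2A = -94, A = -47.
Then Σ (x_i + x_{i+1})·c_i = 102, so x̄ = 102 / (6·(-47)) = -17/47.

-17/47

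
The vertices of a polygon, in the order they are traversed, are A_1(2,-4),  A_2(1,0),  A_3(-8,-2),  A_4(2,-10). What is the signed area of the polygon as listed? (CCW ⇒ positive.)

Apply the surveyor's formula: 2A = Σ (x_i·y_{i+1} − x_{i+1}·y_i), indices taken mod 4.
A_1→A_2: (2)(0) − (1)(-4) = 4
A_2→A_3: (1)(-2) − (-8)(0) = -2
A_3→A_4: (-8)(-10) − (2)(-2) = 84
A_4→A_1: (2)(-4) − (2)(-10) = 12
Σ = 98
Signed area = Σ/2 = 49 (positive ⇒ counter-clockwise traversal).

49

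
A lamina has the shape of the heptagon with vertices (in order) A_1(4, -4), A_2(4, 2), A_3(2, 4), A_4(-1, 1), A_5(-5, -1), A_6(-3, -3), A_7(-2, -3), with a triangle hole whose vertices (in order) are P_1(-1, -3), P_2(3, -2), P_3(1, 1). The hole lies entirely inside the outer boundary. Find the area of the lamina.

Outer boundary:
Σ = (24) + (12) + (6) + (6) + (12) + (3) + (20) = 83
Area = |Σ|/2 = 41.5.
Hole:
Apply the surveyor's formula: 2A = Σ (x_i·y_{i+1} − x_{i+1}·y_i), indices taken mod 3.
Σ = (11) + (5) + (-2) = 14
Area = |Σ|/2 = 7.
Net area = 41.5 − 7 = 34.5.

34.5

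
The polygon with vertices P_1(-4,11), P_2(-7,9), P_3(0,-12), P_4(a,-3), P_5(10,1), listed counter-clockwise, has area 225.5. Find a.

Write out the shoelace sum; only the two edges meeting at P_4 involve a:
2·Area = [(0·(-3) − a·(-12)) + (a·1 − 10·(-3))] + 239
       = 13·a + 269 = 451
⇒ a = 14.

14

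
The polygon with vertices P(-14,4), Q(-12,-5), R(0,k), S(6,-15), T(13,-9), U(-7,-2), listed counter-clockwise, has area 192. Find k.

-15

Write out the shoelace sum; only the two edges meeting at R involve k:
2·Area = [((-12)·k − 0·(-5)) + (0·(-15) − 6·k)] + 114
       = -18·k + 114 = 384
⇒ k = -15.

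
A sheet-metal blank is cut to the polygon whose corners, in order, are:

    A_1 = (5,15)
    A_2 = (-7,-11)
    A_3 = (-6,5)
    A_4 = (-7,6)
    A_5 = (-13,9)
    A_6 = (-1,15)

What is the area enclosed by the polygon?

Apply the surveyor's formula: 2A = Σ (x_i·y_{i+1} − x_{i+1}·y_i), indices taken mod 6.
Cross-terms: 50, -101, -1, 15, -186, -90  ⇒  Σ = -313
Area = |Σ|/2 = 156.5.

156.5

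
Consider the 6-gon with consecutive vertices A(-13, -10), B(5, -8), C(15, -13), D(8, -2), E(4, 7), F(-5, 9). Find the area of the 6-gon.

292.5

Apply the shoelace formula: 2A = Σ (x_i·y_{i+1} − x_{i+1}·y_i), indices taken mod 6.
Σ = (154) + (55) + (74) + (64) + (71) + (167) = 585
Area = |Σ|/2 = 292.5.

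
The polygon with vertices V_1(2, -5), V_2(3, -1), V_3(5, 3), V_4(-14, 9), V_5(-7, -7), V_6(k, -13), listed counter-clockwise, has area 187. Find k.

Write out the shoelace sum; only the two edges meeting at V_6 involve k:
2·Area = [((-7)·(-13) − k·(-7)) + (k·(-5) − 2·(-13))] + 275
       = 2·k + 392 = 374
⇒ k = -9.

-9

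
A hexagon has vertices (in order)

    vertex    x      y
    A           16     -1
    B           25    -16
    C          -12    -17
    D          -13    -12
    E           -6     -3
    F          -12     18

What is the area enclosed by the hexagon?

Apply Gauss's area formula: 2A = Σ (x_i·y_{i+1} − x_{i+1}·y_i), indices taken mod 6.
Σ = (-231) + (-617) + (-77) + (-33) + (-144) + (-276) = -1378
Area = |Σ|/2 = 689.

689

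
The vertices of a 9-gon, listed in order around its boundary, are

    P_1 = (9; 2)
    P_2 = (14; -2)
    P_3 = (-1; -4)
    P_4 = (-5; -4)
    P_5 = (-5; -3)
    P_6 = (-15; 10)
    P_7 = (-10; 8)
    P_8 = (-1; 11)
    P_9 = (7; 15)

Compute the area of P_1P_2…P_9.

Apply Gauss's area formula: 2A = Σ (x_i·y_{i+1} − x_{i+1}·y_i), indices taken mod 9.
P_1→P_2: (9)(-2) − (14)(2) = -46
P_2→P_3: (14)(-4) − (-1)(-2) = -58
P_3→P_4: (-1)(-4) − (-5)(-4) = -16
P_4→P_5: (-5)(-3) − (-5)(-4) = -5
P_5→P_6: (-5)(10) − (-15)(-3) = -95
P_6→P_7: (-15)(8) − (-10)(10) = -20
P_7→P_8: (-10)(11) − (-1)(8) = -102
P_8→P_9: (-1)(15) − (7)(11) = -92
P_9→P_1: (7)(2) − (9)(15) = -121
Σ = -555
Area = |Σ|/2 = 277.5.

277.5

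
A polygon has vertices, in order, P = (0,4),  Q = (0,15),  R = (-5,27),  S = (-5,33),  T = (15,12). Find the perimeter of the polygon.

|PQ| = √((0)² + (11)²) = √121 = 11
|QR| = √((-5)² + (12)²) = √169 = 13
|RS| = √((0)² + (6)²) = √36 = 6
|ST| = √((20)² + (-21)²) = √841 = 29
|TP| = √((-15)² + (-8)²) = √289 = 17
Perimeter = 11 + 13 + 6 + 29 + 17 = 76.

76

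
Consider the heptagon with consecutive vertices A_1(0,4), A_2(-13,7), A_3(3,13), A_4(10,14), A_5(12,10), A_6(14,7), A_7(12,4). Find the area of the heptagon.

Σ = (52) + (-190) + (-88) + (-68) + (-56) + (-28) + (48) = -330
Area = |Σ|/2 = 165.

165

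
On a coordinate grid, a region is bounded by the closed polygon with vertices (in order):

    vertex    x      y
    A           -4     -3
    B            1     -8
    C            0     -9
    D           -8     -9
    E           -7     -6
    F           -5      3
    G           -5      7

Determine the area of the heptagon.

44.5

A→B: (-4)(-8) − (1)(-3) = 35
B→C: (1)(-9) − (0)(-8) = -9
C→D: (0)(-9) − (-8)(-9) = -72
D→E: (-8)(-6) − (-7)(-9) = -15
E→F: (-7)(3) − (-5)(-6) = -51
F→G: (-5)(7) − (-5)(3) = -20
G→A: (-5)(-3) − (-4)(7) = 43
Σ = -89
Area = |Σ|/2 = 44.5.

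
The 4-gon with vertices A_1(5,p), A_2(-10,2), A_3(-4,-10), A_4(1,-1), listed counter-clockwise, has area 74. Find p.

1

The doubled signed area Σ (x_i y_{i+1} − x_{i+1} y_i) is linear in p.
With p=0 it equals 137; the coefficient of p is 11 (from the two edges through A_1).
So 11·p + 137 = 2·74 = 148 ⇒ p = 1.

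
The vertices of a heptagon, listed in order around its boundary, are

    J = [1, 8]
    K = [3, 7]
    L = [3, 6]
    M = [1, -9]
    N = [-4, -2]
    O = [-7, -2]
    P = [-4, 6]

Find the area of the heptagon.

92.5

Cross-terms: -17, -3, -33, -38, -6, -50, -38  ⇒  Σ = -185
Area = |Σ|/2 = 92.5.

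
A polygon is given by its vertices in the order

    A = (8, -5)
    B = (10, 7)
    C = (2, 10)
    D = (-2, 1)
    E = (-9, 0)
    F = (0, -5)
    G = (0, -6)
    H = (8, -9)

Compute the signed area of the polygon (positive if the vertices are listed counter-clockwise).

Apply Gauss's area formula: 2A = Σ (x_i·y_{i+1} − x_{i+1}·y_i), indices taken mod 8.
Cross-terms: 106, 86, 22, 9, 45, 0, 48, 32  ⇒  Σ = 348
Signed area = Σ/2 = 174 (positive ⇒ counter-clockwise traversal).

174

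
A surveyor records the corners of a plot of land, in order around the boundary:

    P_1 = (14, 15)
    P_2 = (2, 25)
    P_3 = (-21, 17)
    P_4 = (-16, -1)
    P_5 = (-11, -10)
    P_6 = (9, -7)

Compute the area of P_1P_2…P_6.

860.5

Apply the shoelace (surveyor's) formula: 2A = Σ (x_i·y_{i+1} − x_{i+1}·y_i), indices taken mod 6.
P_1→P_2: (14)(25) − (2)(15) = 320
P_2→P_3: (2)(17) − (-21)(25) = 559
P_3→P_4: (-21)(-1) − (-16)(17) = 293
P_4→P_5: (-16)(-10) − (-11)(-1) = 149
P_5→P_6: (-11)(-7) − (9)(-10) = 167
P_6→P_1: (9)(15) − (14)(-7) = 233
Σ = 1721
Area = |Σ|/2 = 860.5.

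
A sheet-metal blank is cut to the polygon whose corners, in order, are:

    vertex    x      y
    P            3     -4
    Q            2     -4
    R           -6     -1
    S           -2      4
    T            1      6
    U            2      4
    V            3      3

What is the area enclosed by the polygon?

53.5

Apply the shoelace (surveyor's) formula: 2A = Σ (x_i·y_{i+1} − x_{i+1}·y_i), indices taken mod 7.
Cross-terms: -4, -26, -26, -16, -8, -6, -21  ⇒  Σ = -107
Area = |Σ|/2 = 53.5.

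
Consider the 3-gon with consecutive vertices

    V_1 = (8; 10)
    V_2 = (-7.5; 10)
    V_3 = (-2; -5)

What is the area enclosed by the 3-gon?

116.25

Σ = (155) + (57.5) + (20) = 232.5
Area = |Σ|/2 = 116.25.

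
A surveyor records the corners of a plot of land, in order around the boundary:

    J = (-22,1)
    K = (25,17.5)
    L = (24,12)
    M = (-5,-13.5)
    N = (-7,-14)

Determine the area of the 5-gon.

Σ = (-410) + (-120) + (-264) + (-24.5) + (-315) = -1133.5
Area = |Σ|/2 = 566.75.

566.75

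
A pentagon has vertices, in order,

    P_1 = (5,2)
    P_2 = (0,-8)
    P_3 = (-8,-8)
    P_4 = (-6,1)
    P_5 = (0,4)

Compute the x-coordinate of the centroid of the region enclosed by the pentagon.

Apply the surveyor's formula. First the cross-terms c_i = x_i·y_{i+1} − x_{i+1}·y_i:
  -40, -64, -56, -24, -20  ⇒  2A = -204, A = -102.
Then Σ (x_i + x_{i+1})·c_i = 1140, so x̄ = 1140 / (6·(-102)) = -95/51.

-95/51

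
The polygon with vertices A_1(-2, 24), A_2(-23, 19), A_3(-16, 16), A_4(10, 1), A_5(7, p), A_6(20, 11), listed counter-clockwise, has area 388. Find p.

The doubled signed area Σ (x_i y_{i+1} − x_{i+1} y_i) is linear in p.
With p=0 it equals 846; the coefficient of p is -10 (from the two edges through A_5).
So -10·p + 846 = 2·388 = 776 ⇒ p = 7.

7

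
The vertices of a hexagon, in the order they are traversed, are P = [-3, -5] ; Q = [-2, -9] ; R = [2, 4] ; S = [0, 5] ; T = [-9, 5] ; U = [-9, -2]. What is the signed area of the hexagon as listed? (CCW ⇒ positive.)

92

Apply the surveyor's formula: 2A = Σ (x_i·y_{i+1} − x_{i+1}·y_i), indices taken mod 6.
Σ = (17) + (10) + (10) + (45) + (63) + (39) = 184
Signed area = Σ/2 = 92 (positive ⇒ counter-clockwise traversal).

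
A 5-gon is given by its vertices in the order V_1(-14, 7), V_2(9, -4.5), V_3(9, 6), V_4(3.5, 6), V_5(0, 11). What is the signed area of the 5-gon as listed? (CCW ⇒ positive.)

Σ = (0) + (94.5) + (33) + (38.5) + (154) = 320
Signed area = Σ/2 = 160 (positive ⇒ counter-clockwise traversal).

160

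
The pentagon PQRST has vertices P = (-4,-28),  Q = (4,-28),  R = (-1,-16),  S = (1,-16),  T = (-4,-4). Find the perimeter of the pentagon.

|PQ| = √((8)² + (0)²) = √64 = 8
|QR| = √((-5)² + (12)²) = √169 = 13
|RS| = √((2)² + (0)²) = √4 = 2
|ST| = √((-5)² + (12)²) = √169 = 13
|TP| = √((0)² + (-24)²) = √576 = 24
Perimeter = 8 + 13 + 2 + 13 + 24 = 60.

60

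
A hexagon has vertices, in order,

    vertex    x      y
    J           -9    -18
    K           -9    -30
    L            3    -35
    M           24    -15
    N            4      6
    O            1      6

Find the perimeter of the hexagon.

|JK| = √((0)² + (-12)²) = √144 = 12
|KL| = √((12)² + (-5)²) = √169 = 13
|LM| = √((21)² + (20)²) = √841 = 29
|MN| = √((-20)² + (21)²) = √841 = 29
|NO| = √((-3)² + (0)²) = √9 = 3
|OJ| = √((-10)² + (-24)²) = √676 = 26
Perimeter = 12 + 13 + 29 + 29 + 3 + 26 = 112.

112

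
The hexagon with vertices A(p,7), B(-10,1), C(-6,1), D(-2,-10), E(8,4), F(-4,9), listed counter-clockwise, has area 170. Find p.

The doubled signed area Σ (x_i y_{i+1} − x_{i+1} y_i) is linear in p.
With p=0 it equals 260; the coefficient of p is -8 (from the two edges through A).
So -8·p + 260 = 2·170 = 340 ⇒ p = -10.

-10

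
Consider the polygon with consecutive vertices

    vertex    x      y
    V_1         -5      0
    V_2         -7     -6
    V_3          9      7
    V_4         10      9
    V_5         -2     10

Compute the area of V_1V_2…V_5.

107

V_1→V_2: (-5)(-6) − (-7)(0) = 30
V_2→V_3: (-7)(7) − (9)(-6) = 5
V_3→V_4: (9)(9) − (10)(7) = 11
V_4→V_5: (10)(10) − (-2)(9) = 118
V_5→V_1: (-2)(0) − (-5)(10) = 50
Σ = 214
Area = |Σ|/2 = 107.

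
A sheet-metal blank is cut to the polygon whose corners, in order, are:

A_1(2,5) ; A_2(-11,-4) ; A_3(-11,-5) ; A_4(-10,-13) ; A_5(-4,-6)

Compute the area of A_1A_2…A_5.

75.5

Apply the shoelace (surveyor's) formula: 2A = Σ (x_i·y_{i+1} − x_{i+1}·y_i), indices taken mod 5.
A_1→A_2: (2)(-4) − (-11)(5) = 47
A_2→A_3: (-11)(-5) − (-11)(-4) = 11
A_3→A_4: (-11)(-13) − (-10)(-5) = 93
A_4→A_5: (-10)(-6) − (-4)(-13) = 8
A_5→A_1: (-4)(5) − (2)(-6) = -8
Σ = 151
Area = |Σ|/2 = 75.5.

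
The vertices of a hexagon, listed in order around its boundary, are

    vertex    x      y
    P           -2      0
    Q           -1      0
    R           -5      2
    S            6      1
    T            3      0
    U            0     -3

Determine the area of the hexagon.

18.5

Apply Gauss's area formula: 2A = Σ (x_i·y_{i+1} − x_{i+1}·y_i), indices taken mod 6.
P→Q: (-2)(0) − (-1)(0) = 0
Q→R: (-1)(2) − (-5)(0) = -2
R→S: (-5)(1) − (6)(2) = -17
S→T: (6)(0) − (3)(1) = -3
T→U: (3)(-3) − (0)(0) = -9
U→P: (0)(0) − (-2)(-3) = -6
Σ = -37
Area = |Σ|/2 = 18.5.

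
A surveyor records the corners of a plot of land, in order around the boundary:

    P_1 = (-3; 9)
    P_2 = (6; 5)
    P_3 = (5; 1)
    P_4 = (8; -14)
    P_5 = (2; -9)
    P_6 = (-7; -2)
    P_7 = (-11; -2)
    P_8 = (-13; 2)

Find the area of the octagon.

222

Apply the shoelace (surveyor's) formula: 2A = Σ (x_i·y_{i+1} − x_{i+1}·y_i), indices taken mod 8.
Σ = (-69) + (-19) + (-78) + (-44) + (-67) + (-8) + (-48) + (-111) = -444
Area = |Σ|/2 = 222.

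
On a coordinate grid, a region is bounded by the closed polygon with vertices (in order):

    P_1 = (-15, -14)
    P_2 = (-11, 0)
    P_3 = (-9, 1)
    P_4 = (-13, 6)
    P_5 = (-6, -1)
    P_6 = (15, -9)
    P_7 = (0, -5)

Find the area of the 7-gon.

Σ = (-154) + (-11) + (-41) + (49) + (69) + (-75) + (-75) = -238
Area = |Σ|/2 = 119.

119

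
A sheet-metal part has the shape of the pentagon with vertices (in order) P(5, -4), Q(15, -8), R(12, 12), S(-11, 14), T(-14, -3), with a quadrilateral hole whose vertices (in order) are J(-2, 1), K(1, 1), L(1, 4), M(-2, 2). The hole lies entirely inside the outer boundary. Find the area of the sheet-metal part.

442

Outer boundary:
Apply Gauss's area formula: 2A = Σ (x_i·y_{i+1} − x_{i+1}·y_i), indices taken mod 5.
Cross-terms: 20, 276, 300, 229, 71  ⇒  Σ = 896
Area = |Σ|/2 = 448.
Hole:
Apply the surveyor's formula: 2A = Σ (x_i·y_{i+1} − x_{i+1}·y_i), indices taken mod 4.
Cross-terms: -3, 3, 10, 2  ⇒  Σ = 12
Area = |Σ|/2 = 6.
Net area = 448 − 6 = 442.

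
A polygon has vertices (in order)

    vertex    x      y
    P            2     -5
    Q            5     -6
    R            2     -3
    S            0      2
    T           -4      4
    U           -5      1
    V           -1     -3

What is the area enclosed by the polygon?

32.5

Apply the shoelace (surveyor's) formula: 2A = Σ (x_i·y_{i+1} − x_{i+1}·y_i), indices taken mod 7.
Σ = (13) + (-3) + (4) + (8) + (16) + (16) + (11) = 65
Area = |Σ|/2 = 32.5.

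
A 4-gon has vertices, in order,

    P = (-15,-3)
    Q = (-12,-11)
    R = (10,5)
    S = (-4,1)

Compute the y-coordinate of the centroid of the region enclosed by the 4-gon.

Apply Gauss's area formula. First the cross-terms c_i = x_i·y_{i+1} − x_{i+1}·y_i:
  129, 50, 30, 27  ⇒  2A = 236, A = 118.
Then Σ (y_i + y_{i+1})·c_i = -1980, so ȳ = -1980 / (6·118) = -165/59.

-165/59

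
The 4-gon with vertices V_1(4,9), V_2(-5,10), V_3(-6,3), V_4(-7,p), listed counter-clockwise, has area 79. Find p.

Write out the shoelace sum; only the two edges meeting at V_4 involve p:
2·Area = [((-6)·p − (-7)·3) + ((-7)·9 − 4·p)] + 130
       = -10·p + 88 = 158
⇒ p = -7.

-7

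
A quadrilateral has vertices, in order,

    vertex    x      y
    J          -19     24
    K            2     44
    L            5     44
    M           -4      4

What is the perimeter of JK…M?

|JK| = √((21)² + (20)²) = √841 = 29
|KL| = √((3)² + (0)²) = √9 = 3
|LM| = √((-9)² + (-40)²) = √1681 = 41
|MJ| = √((-15)² + (20)²) = √625 = 25
Perimeter = 29 + 3 + 41 + 25 = 98.

98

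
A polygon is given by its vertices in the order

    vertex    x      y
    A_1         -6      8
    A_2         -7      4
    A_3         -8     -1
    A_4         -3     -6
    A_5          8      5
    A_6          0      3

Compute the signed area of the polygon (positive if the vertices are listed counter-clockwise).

Apply the shoelace formula: 2A = Σ (x_i·y_{i+1} − x_{i+1}·y_i), indices taken mod 6.
A_1→A_2: (-6)(4) − (-7)(8) = 32
A_2→A_3: (-7)(-1) − (-8)(4) = 39
A_3→A_4: (-8)(-6) − (-3)(-1) = 45
A_4→A_5: (-3)(5) − (8)(-6) = 33
A_5→A_6: (8)(3) − (0)(5) = 24
A_6→A_1: (0)(8) − (-6)(3) = 18
Σ = 191
Signed area = Σ/2 = 95.5 (positive ⇒ counter-clockwise traversal).

95.5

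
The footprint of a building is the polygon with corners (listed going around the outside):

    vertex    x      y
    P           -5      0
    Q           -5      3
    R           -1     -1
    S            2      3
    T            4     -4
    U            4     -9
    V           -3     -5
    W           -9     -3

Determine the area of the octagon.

73

Apply the shoelace (surveyor's) formula: 2A = Σ (x_i·y_{i+1} − x_{i+1}·y_i), indices taken mod 8.
P→Q: (-5)(3) − (-5)(0) = -15
Q→R: (-5)(-1) − (-1)(3) = 8
R→S: (-1)(3) − (2)(-1) = -1
S→T: (2)(-4) − (4)(3) = -20
T→U: (4)(-9) − (4)(-4) = -20
U→V: (4)(-5) − (-3)(-9) = -47
V→W: (-3)(-3) − (-9)(-5) = -36
W→P: (-9)(0) − (-5)(-3) = -15
Σ = -146
Area = |Σ|/2 = 73.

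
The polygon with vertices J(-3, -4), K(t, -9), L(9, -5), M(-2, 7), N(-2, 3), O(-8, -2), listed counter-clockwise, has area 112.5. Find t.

-2

The doubled signed area Σ (x_i y_{i+1} − x_{i+1} y_i) is linear in t.
With t=0 it equals 223; the coefficient of t is -1 (from the two edges through K).
So -1·t + 223 = 2·112.5 = 225 ⇒ t = -2.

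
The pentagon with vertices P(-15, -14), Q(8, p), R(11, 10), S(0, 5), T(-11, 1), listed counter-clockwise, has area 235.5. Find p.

0

Write out the shoelace sum; only the two edges meeting at Q involve p:
2·Area = [((-15)·p − 8·(-14)) + (8·10 − 11·p)] + 279
       = -26·p + 471 = 471
⇒ p = 0.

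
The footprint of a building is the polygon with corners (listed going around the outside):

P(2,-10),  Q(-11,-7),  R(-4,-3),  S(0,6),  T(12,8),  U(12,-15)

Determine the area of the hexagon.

Apply the surveyor's formula: 2A = Σ (x_i·y_{i+1} − x_{i+1}·y_i), indices taken mod 6.
Cross-terms: -124, 5, -24, -72, -276, -90  ⇒  Σ = -581
Area = |Σ|/2 = 290.5.

290.5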